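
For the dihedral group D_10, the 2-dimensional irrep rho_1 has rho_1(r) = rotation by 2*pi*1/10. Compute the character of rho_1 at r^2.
chi_{rho_1}(r^2) = 2*cos(2*pi*1*2/10) = -1/2 + sqrt(5)/2

Details: rho_1(r^2) is rotation by angle 2*pi*1*2/10, whose trace is 2*cos(2*pi*1*2/10) = -1/2 + sqrt(5)/2.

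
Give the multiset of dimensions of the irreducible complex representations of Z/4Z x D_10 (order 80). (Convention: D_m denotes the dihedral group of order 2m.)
Dimensions: 1, 1, 1, 1, 1, 1, 1, 1, 1, 1, 1, 1, 1, 1, 1, 1, 2, 2, 2, 2, 2, 2, 2, 2, 2, 2, 2, 2, 2, 2, 2, 2

Working: There are 32 irreducibles (= number of conjugacy classes). Their dimensions d_i satisfy sum d_i^2 = |G| = 80: 1 + 1 + 1 + 1 + 1 + 1 + 1 + 1 + 1 + 1 + 1 + 1 + 1 + 1 + 1 + 1 + 4 + 4 + 4 + 4 + 4 + 4 + 4 + 4 + 4 + 4 + 4 + 4 + 4 + 4 + 4 + 4 = 80. (For the product with Z/4Z: each of the 4 1-dim characters of Z/4Z tensors with each irrep of D_10, giving 4 copies of each D_10-dimension.)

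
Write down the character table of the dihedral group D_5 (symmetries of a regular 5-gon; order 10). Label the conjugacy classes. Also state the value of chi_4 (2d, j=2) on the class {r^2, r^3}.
Conjugacy classes: {e} of size 1, {r^1, r^4} of size 2, {r^2, r^3} of size 2, {s, sr, ..., sr^4} of size 5.
Character table:
  irrep \ class              {e} (size 1)  {r^1, r^4} (size 2)  {r^2, r^3} (size 2)  {s, sr, ..., sr^4} (size 5)
  chi_1 (triv)               1             1                    1                    1                          
  chi_2 (sign: r->1, s->-1)  1             1                    1                    -1                         
  chi_3 (2d, j=1)            2             -1/2 + sqrt(5)/2     -sqrt(5)/2 - 1/2     0                          
  chi_4 (2d, j=2)            2             -sqrt(5)/2 - 1/2     -1/2 + sqrt(5)/2     0                          

Spot check: chi_4 (2d, j=2) on {r^2, r^3} = -1/2 + sqrt(5)/2.

Details: D_5 has order 2*5 = 10 with 4 conjugacy classes, hence 4 irreducibles. Sum of squared dims 1 + 1 + 4 + 4 = 10 = |G|. Linear characters come from the abelianisation; the 2-dimensional irreps have character r^k -> 2*cos(2*pi*j*k/5), reflections -> 0.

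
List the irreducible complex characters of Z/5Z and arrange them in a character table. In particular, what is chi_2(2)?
Character table of Z/5Z (irreps indexed chi_0,...,chi_4 with chi_k(m) = zeta_5^(k*m), zeta_5 = exp(2*pi*i/5)):
  irrep \ class  {0} (size 1)  {1} (size 1)    {2} (size 1)    {3} (size 1)    {4} (size 1)  
  chi_0          1             1               1               1               1             
  chi_1          1             exp(2*I*pi/5)   exp(4*I*pi/5)   exp(-4*I*pi/5)  exp(-2*I*pi/5)
  chi_2          1             exp(4*I*pi/5)   exp(-2*I*pi/5)  exp(2*I*pi/5)   exp(-4*I*pi/5)
  chi_3          1             exp(-4*I*pi/5)  exp(2*I*pi/5)   exp(-2*I*pi/5)  exp(4*I*pi/5) 
  chi_4          1             exp(-2*I*pi/5)  exp(-4*I*pi/5)  exp(4*I*pi/5)   exp(2*I*pi/5) 

Spot check: chi_2(2) = zeta_5^(2*2) = zeta_5^4 = exp(-2*I*pi/5).

Solution. Z/5Z is abelian, so all 5 irreducible complex representations are 1-dimensional. They are given by chi_k(m) = zeta_5^(k*m) for k = 0,...,4. Row orthogonality: sum_m chi_k(m) conj(chi_l(m)) = 5 * [k = l].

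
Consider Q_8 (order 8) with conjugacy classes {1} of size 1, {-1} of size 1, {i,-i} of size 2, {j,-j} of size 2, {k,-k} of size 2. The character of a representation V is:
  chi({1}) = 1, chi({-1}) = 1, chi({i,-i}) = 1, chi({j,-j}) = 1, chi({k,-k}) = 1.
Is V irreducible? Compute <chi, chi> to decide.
Irreducible: <chi, chi> = 1.

<chi, chi> = (1/|G|) sum_C |C| * |chi(C)|^2 = (1/8)[1*|1|^2 + 1*|1|^2 + 2*|1|^2 + 2*|1|^2 + 2*|1|^2]
  = (1/8)[(1) + (1) + (2) + (2) + (2)] = 8/8 = 1.
A character is irreducible iff <chi, chi> = 1, so this representation is irreducible.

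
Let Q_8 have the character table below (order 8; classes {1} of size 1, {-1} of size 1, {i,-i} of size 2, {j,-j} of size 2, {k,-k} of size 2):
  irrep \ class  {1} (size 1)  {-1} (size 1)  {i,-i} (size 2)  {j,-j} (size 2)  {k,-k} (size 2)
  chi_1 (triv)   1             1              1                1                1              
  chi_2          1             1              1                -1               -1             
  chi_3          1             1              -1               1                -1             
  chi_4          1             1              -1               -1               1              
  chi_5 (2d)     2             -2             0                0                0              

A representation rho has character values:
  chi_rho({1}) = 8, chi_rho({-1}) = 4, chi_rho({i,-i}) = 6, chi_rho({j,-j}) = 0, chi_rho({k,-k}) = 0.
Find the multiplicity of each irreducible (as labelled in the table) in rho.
Multiplicities: chi_1: 3, chi_2: 3, chi_3: 0, chi_4: 0, chi_5: 1.

Reasoning: Use <chi_rho, chi> = (1/|G|) sum_C |C| * chi_rho(C) * conj(chi(C)) with |G| = 8 for each irreducible chi in the table:
  <chi_rho, chi_1> = (1/8)[1*(8)*conj(1) + 1*(4)*conj(1) + 2*(6)*conj(1) + 2*(0)*conj(1) + 2*(0)*conj(1)]
      = (1/8)[(8) + (4) + (12) + (0) + (0)] = 24/8 = 3
  <chi_rho, chi_2> = (1/8)[1*(8)*conj(1) + 1*(4)*conj(1) + 2*(6)*conj(1) + 2*(0)*conj(-1) + 2*(0)*conj(-1)]
      = (1/8)[(8) + (4) + (12) + (0) + (0)] = 24/8 = 3
  <chi_rho, chi_3> = (1/8)[1*(8)*conj(1) + 1*(4)*conj(1) + 2*(6)*conj(-1) + 2*(0)*conj(1) + 2*(0)*conj(-1)]
      = (1/8)[(8) + (4) + (-12) + (0) + (0)] = 0/8 = 0
  <chi_rho, chi_4> = (1/8)[1*(8)*conj(1) + 1*(4)*conj(1) + 2*(6)*conj(-1) + 2*(0)*conj(-1) + 2*(0)*conj(1)]
      = (1/8)[(8) + (4) + (-12) + (0) + (0)] = 0/8 = 0
  <chi_rho, chi_5> = (1/8)[1*(8)*conj(2) + 1*(4)*conj(-2) + 2*(6)*conj(0) + 2*(0)*conj(0) + 2*(0)*conj(0)]
      = (1/8)[(16) + (-8) + (0) + (0) + (0)] = 8/8 = 1
Dimension check: dim(rho) = sum (mult * dim) = 3*1 + 3*1 + 0*1 + 0*1 + 1*2 = 8 = chi_rho(e) = 8.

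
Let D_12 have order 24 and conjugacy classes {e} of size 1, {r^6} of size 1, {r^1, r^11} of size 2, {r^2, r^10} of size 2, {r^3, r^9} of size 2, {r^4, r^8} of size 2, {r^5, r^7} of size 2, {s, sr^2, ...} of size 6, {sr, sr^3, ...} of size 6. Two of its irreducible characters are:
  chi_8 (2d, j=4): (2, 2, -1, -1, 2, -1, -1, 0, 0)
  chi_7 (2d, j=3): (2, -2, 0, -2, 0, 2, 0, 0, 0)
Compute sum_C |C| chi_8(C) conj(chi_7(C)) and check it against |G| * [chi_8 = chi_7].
Sum = 0; so <chi_8, chi_7> = 0 (distinct irreducibles are orthogonal).

Solution. Compute term by term over conjugacy classes (|C| * chi_8(C) * conj(chi_7(C))):
  1*(2)*conj(2) + 1*(2)*conj(-2) + 2*(-1)*conj(0) + 2*(-1)*conj(-2) + 2*(2)*conj(0) + 2*(-1)*conj(2) + 2*(-1)*conj(0) + 6*(0)*conj(0) + 6*(0)*conj(0)
  = (4) + (-4) + (0) + (4) + (0) + (-4) + (0) + (0) + (0)
  = 0.
Dividing by |G| = 24 gives 0/24 = 0, matching the row-orthogonality relation <chi_8, chi_7> = [chi_8 = chi_7].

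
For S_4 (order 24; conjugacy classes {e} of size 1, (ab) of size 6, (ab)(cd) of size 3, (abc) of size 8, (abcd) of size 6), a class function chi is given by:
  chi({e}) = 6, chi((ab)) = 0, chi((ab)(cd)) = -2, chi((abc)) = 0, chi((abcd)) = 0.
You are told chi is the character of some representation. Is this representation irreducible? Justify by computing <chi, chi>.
Not irreducible (reducible): <chi, chi> = 2 > 1.

Explanation: <chi, chi> = (1/|G|) sum_C |C| * |chi(C)|^2 = (1/24)[1*|6|^2 + 6*|0|^2 + 3*|-2|^2 + 8*|0|^2 + 6*|0|^2]
  = (1/24)[(36) + (0) + (12) + (0) + (0)] = 48/24 = 2.
A character is irreducible iff <chi, chi> = 1, so this representation is reducible.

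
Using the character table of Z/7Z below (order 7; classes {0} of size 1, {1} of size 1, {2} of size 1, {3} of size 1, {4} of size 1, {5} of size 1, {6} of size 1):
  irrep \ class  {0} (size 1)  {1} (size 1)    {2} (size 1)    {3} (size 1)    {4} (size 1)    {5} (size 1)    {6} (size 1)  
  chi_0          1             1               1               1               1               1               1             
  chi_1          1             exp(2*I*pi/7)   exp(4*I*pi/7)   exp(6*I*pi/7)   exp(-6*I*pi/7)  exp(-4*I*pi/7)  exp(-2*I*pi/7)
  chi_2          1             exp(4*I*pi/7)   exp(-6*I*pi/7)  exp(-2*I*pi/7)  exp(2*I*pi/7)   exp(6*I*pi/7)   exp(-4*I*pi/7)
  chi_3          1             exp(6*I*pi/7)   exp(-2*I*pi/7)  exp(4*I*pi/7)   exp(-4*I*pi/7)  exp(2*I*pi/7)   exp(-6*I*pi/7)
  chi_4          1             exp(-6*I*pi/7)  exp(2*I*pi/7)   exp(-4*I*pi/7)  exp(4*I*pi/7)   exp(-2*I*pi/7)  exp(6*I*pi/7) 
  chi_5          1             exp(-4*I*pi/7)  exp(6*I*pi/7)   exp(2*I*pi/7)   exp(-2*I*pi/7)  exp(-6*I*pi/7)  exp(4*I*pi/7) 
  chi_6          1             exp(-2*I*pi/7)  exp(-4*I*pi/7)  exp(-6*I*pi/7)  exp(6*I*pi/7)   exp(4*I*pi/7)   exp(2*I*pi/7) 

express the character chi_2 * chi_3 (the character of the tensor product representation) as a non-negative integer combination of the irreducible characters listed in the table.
chi_2 tensor chi_3 = chi_5 (all other irreducibles have multiplicity 0).

Working: The character of a tensor product is the pointwise product (chi_2 * chi_3)(C) = chi_2(C) * chi_3(C):
  {0}: (1)*(1), {1}: (exp(4*I*pi/7))*(exp(6*I*pi/7)), {2}: (exp(-6*I*pi/7))*(exp(-2*I*pi/7)), {3}: (exp(-2*I*pi/7))*(exp(4*I*pi/7)), {4}: (exp(2*I*pi/7))*(exp(-4*I*pi/7)), {5}: (exp(6*I*pi/7))*(exp(2*I*pi/7)), {6}: (exp(-4*I*pi/7))*(exp(-6*I*pi/7))
so (chi_2 * chi_3) takes values
  {0} -> 1, {1} -> exp(-4*I*pi/7), {2} -> exp(6*I*pi/7), {3} -> exp(2*I*pi/7), {4} -> exp(-2*I*pi/7), {5} -> exp(-6*I*pi/7), {6} -> exp(4*I*pi/7).
Now take the inner product of this character with each irreducible chi from the table, <chi_2*chi_3, chi> = (1/7) sum_C |C| (chi_2*chi_3)(C) conj(chi(C)):
  <chi_2*chi_3, chi_0> = (1/7)[1*(1)*conj(1) + 1*(exp(-4*I*pi/7))*conj(1) + 1*(exp(6*I*pi/7))*conj(1) + 1*(exp(2*I*pi/7))*conj(1) + 1*(exp(-2*I*pi/7))*conj(1) + 1*(exp(-6*I*pi/7))*conj(1) + 1*(exp(4*I*pi/7))*conj(1)]
      = (1/7)[(1) + (exp(-4*I*pi/7)) + (exp(6*I*pi/7)) + (exp(2*I*pi/7)) + (exp(-2*I*pi/7)) + (exp(-6*I*pi/7)) + (exp(4*I*pi/7))] = 0/7 = 0
  <chi_2*chi_3, chi_1> = (1/7)[1*(1)*conj(1) + 1*(exp(-4*I*pi/7))*conj(exp(2*I*pi/7)) + 1*(exp(6*I*pi/7))*conj(exp(4*I*pi/7)) + 1*(exp(2*I*pi/7))*conj(exp(6*I*pi/7)) + 1*(exp(-2*I*pi/7))*conj(exp(-6*I*pi/7)) + 1*(exp(-6*I*pi/7))*conj(exp(-4*I*pi/7)) + 1*(exp(4*I*pi/7))*conj(exp(-2*I*pi/7))]
      = (1/7)[(1) + (exp(-6*I*pi/7)) + (exp(2*I*pi/7)) + (exp(-4*I*pi/7)) + (exp(4*I*pi/7)) + (exp(-2*I*pi/7)) + (exp(6*I*pi/7))] = 0/7 = 0
  <chi_2*chi_3, chi_2> = (1/7)[1*(1)*conj(1) + 1*(exp(-4*I*pi/7))*conj(exp(4*I*pi/7)) + 1*(exp(6*I*pi/7))*conj(exp(-6*I*pi/7)) + 1*(exp(2*I*pi/7))*conj(exp(-2*I*pi/7)) + 1*(exp(-2*I*pi/7))*conj(exp(2*I*pi/7)) + 1*(exp(-6*I*pi/7))*conj(exp(6*I*pi/7)) + 1*(exp(4*I*pi/7))*conj(exp(-4*I*pi/7))]
      = (1/7)[(1) + (exp(6*I*pi/7)) + (exp(-2*I*pi/7)) + (exp(4*I*pi/7)) + (exp(-4*I*pi/7)) + (exp(2*I*pi/7)) + (exp(-6*I*pi/7))] = 0/7 = 0
  <chi_2*chi_3, chi_3> = (1/7)[1*(1)*conj(1) + 1*(exp(-4*I*pi/7))*conj(exp(6*I*pi/7)) + 1*(exp(6*I*pi/7))*conj(exp(-2*I*pi/7)) + 1*(exp(2*I*pi/7))*conj(exp(4*I*pi/7)) + 1*(exp(-2*I*pi/7))*conj(exp(-4*I*pi/7)) + 1*(exp(-6*I*pi/7))*conj(exp(2*I*pi/7)) + 1*(exp(4*I*pi/7))*conj(exp(-6*I*pi/7))]
      = (1/7)[(1) + (exp(4*I*pi/7)) + (exp(-6*I*pi/7)) + (exp(-2*I*pi/7)) + (exp(2*I*pi/7)) + (exp(6*I*pi/7)) + (exp(-4*I*pi/7))] = 0/7 = 0
  <chi_2*chi_3, chi_4> = (1/7)[1*(1)*conj(1) + 1*(exp(-4*I*pi/7))*conj(exp(-6*I*pi/7)) + 1*(exp(6*I*pi/7))*conj(exp(2*I*pi/7)) + 1*(exp(2*I*pi/7))*conj(exp(-4*I*pi/7)) + 1*(exp(-2*I*pi/7))*conj(exp(4*I*pi/7)) + 1*(exp(-6*I*pi/7))*conj(exp(-2*I*pi/7)) + 1*(exp(4*I*pi/7))*conj(exp(6*I*pi/7))]
      = (1/7)[(1) + (exp(2*I*pi/7)) + (exp(4*I*pi/7)) + (exp(6*I*pi/7)) + (exp(-6*I*pi/7)) + (exp(-4*I*pi/7)) + (exp(-2*I*pi/7))] = 0/7 = 0
  <chi_2*chi_3, chi_5> = (1/7)[1*(1)*conj(1) + 1*(exp(-4*I*pi/7))*conj(exp(-4*I*pi/7)) + 1*(exp(6*I*pi/7))*conj(exp(6*I*pi/7)) + 1*(exp(2*I*pi/7))*conj(exp(2*I*pi/7)) + 1*(exp(-2*I*pi/7))*conj(exp(-2*I*pi/7)) + 1*(exp(-6*I*pi/7))*conj(exp(-6*I*pi/7)) + 1*(exp(4*I*pi/7))*conj(exp(4*I*pi/7))]
      = (1/7)[(1) + (1) + (1) + (1) + (1) + (1) + (1)] = 7/7 = 1
  <chi_2*chi_3, chi_6> = (1/7)[1*(1)*conj(1) + 1*(exp(-4*I*pi/7))*conj(exp(-2*I*pi/7)) + 1*(exp(6*I*pi/7))*conj(exp(-4*I*pi/7)) + 1*(exp(2*I*pi/7))*conj(exp(-6*I*pi/7)) + 1*(exp(-2*I*pi/7))*conj(exp(6*I*pi/7)) + 1*(exp(-6*I*pi/7))*conj(exp(4*I*pi/7)) + 1*(exp(4*I*pi/7))*conj(exp(2*I*pi/7))]
      = (1/7)[(1) + (exp(-2*I*pi/7)) + (exp(-4*I*pi/7)) + (exp(-6*I*pi/7)) + (exp(6*I*pi/7)) + (exp(4*I*pi/7)) + (exp(2*I*pi/7))] = 0/7 = 0
(Exp terms are combined using exp(i*s)*conj(exp(i*t)) = exp(i*(s-t)), and sums of them are collapsed using the identity that for every m > 1 the m distinct m-th roots of unity sum to 0, e.g. 1 + exp(2*I*pi/3) + exp(-2*I*pi/3) = 0.)
Hence the multiplicities are chi_5: 1. Dimension check: dim(chi_2)*dim(chi_3) = 1*1 = 1 and sum (mult * dim) = 1*1 = 1.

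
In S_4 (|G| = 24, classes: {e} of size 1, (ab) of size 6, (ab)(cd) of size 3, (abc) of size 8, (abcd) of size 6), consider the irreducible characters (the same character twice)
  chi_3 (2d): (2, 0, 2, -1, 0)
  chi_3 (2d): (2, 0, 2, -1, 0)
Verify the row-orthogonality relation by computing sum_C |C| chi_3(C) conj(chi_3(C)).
Sum = 24 = |G| = 24; so <chi_3, chi_3> = 1 (norm-1 confirms irreducibility).

Solution. Compute term by term over conjugacy classes (|C| * chi_3(C) * conj(chi_3(C))):
  1*(2)*conj(2) + 6*(0)*conj(0) + 3*(2)*conj(2) + 8*(-1)*conj(-1) + 6*(0)*conj(0)
  = (4) + (0) + (12) + (8) + (0)
  = 24.
Dividing by |G| = 24 gives 24/24 = 1, matching the row-orthogonality relation <chi_3, chi_3> = [chi_3 = chi_3].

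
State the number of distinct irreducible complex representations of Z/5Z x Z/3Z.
15

Details: The number of irreducible complex representations of a finite group equals its number of conjugacy classes. Z/5Z x Z/3Z is abelian of order 15, so every element is its own conjugacy class: 15 classes, so Z/5Z x Z/3Z (order 15) has exactly 15 irreducible complex representations.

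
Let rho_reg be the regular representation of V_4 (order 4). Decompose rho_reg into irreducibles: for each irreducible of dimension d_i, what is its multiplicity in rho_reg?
Each irreducible V_i of dimension d_i appears with multiplicity d_i, i.e. rho_reg = (direct sum over all irreducibles V_i) d_i V_i. The irreducible dimensions for V_4 are 1, 1, 1, 1: 4 irreducibles of dimension 1, each with multiplicity 1. Total dimension 4*1*1 = 4 = |G|.

General theorem: in the regular representation of a finite group G, each irreducible appears with multiplicity equal to its dimension. Check: dim(rho_reg) = sum d_i^2 = 1 + 1 + 1 + 1 = 4 = |G|.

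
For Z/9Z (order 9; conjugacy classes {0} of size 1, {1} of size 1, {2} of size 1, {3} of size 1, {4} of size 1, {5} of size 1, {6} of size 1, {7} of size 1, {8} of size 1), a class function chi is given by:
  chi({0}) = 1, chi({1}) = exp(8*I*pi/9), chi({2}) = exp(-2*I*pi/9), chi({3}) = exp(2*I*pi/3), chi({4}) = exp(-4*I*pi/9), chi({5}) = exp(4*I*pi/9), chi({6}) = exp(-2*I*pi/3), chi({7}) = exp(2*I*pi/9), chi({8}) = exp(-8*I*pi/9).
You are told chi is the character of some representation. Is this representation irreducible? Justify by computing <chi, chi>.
Irreducible: <chi, chi> = 1.

Why: <chi, chi> = (1/|G|) sum_C |C| * |chi(C)|^2 = (1/9)[1*|1|^2 + 1*|exp(8*I*pi/9)|^2 + 1*|exp(-2*I*pi/9)|^2 + 1*|exp(2*I*pi/3)|^2 + 1*|exp(-4*I*pi/9)|^2 + 1*|exp(4*I*pi/9)|^2 + 1*|exp(-2*I*pi/3)|^2 + 1*|exp(2*I*pi/9)|^2 + 1*|exp(-8*I*pi/9)|^2]
  = (1/9)[(1) + (1) + (1) + (1) + (1) + (1) + (1) + (1) + (1)] = 9/9 = 1.
(Exp terms are combined using exp(i*s)*conj(exp(i*t)) = exp(i*(s-t)), and sums of them are collapsed using the identity that for every m > 1 the m distinct m-th roots of unity sum to 0, e.g. 1 + exp(2*I*pi/3) + exp(-2*I*pi/3) = 0.)
A character is irreducible iff <chi, chi> = 1, so this representation is irreducible.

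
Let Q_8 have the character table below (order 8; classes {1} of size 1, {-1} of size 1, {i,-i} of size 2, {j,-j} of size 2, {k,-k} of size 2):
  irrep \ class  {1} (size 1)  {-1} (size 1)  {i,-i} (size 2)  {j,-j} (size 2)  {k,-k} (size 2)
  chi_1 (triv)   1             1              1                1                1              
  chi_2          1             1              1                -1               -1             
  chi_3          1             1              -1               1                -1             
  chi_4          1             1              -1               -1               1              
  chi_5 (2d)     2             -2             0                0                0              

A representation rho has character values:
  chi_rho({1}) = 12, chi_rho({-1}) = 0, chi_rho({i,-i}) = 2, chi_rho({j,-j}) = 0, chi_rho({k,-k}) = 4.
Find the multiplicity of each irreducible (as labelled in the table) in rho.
Multiplicities: chi_1: 3, chi_2: 1, chi_3: 0, chi_4: 2, chi_5: 3.

Working: Use <chi_rho, chi> = (1/|G|) sum_C |C| * chi_rho(C) * conj(chi(C)) with |G| = 8 for each irreducible chi in the table:
  <chi_rho, chi_1> = (1/8)[1*(12)*conj(1) + 1*(0)*conj(1) + 2*(2)*conj(1) + 2*(0)*conj(1) + 2*(4)*conj(1)]
      = (1/8)[(12) + (0) + (4) + (0) + (8)] = 24/8 = 3
  <chi_rho, chi_2> = (1/8)[1*(12)*conj(1) + 1*(0)*conj(1) + 2*(2)*conj(1) + 2*(0)*conj(-1) + 2*(4)*conj(-1)]
      = (1/8)[(12) + (0) + (4) + (0) + (-8)] = 8/8 = 1
  <chi_rho, chi_3> = (1/8)[1*(12)*conj(1) + 1*(0)*conj(1) + 2*(2)*conj(-1) + 2*(0)*conj(1) + 2*(4)*conj(-1)]
      = (1/8)[(12) + (0) + (-4) + (0) + (-8)] = 0/8 = 0
  <chi_rho, chi_4> = (1/8)[1*(12)*conj(1) + 1*(0)*conj(1) + 2*(2)*conj(-1) + 2*(0)*conj(-1) + 2*(4)*conj(1)]
      = (1/8)[(12) + (0) + (-4) + (0) + (8)] = 16/8 = 2
  <chi_rho, chi_5> = (1/8)[1*(12)*conj(2) + 1*(0)*conj(-2) + 2*(2)*conj(0) + 2*(0)*conj(0) + 2*(4)*conj(0)]
      = (1/8)[(24) + (0) + (0) + (0) + (0)] = 24/8 = 3
Dimension check: dim(rho) = sum (mult * dim) = 3*1 + 1*1 + 0*1 + 2*1 + 3*2 = 12 = chi_rho(e) = 12.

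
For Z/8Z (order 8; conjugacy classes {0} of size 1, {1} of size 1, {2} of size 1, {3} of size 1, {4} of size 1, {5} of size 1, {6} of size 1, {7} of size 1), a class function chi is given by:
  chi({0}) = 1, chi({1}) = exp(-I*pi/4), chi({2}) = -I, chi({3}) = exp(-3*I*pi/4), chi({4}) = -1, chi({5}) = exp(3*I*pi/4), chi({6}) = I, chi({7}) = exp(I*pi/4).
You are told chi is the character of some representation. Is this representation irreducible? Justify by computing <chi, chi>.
Irreducible: <chi, chi> = 1.

<chi, chi> = (1/|G|) sum_C |C| * |chi(C)|^2 = (1/8)[1*|1|^2 + 1*|exp(-I*pi/4)|^2 + 1*|-I|^2 + 1*|exp(-3*I*pi/4)|^2 + 1*|-1|^2 + 1*|exp(3*I*pi/4)|^2 + 1*|I|^2 + 1*|exp(I*pi/4)|^2]
  = (1/8)[(1) + (1) + (1) + (1) + (1) + (1) + (1) + (1)] = 8/8 = 1.
(Exp terms are combined using exp(i*s)*conj(exp(i*t)) = exp(i*(s-t)), and sums of them are collapsed using the identity that for every m > 1 the m distinct m-th roots of unity sum to 0, e.g. 1 + exp(2*I*pi/3) + exp(-2*I*pi/3) = 0.)
A character is irreducible iff <chi, chi> = 1, so this representation is irreducible.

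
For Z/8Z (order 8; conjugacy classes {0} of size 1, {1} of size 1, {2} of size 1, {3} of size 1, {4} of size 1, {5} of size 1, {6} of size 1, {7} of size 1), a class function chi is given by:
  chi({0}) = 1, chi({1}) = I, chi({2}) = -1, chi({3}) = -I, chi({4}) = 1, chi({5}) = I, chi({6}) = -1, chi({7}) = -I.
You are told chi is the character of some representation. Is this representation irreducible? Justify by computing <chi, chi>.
Irreducible: <chi, chi> = 1.

Proof sketch: <chi, chi> = (1/|G|) sum_C |C| * |chi(C)|^2 = (1/8)[1*|1|^2 + 1*|I|^2 + 1*|-1|^2 + 1*|-I|^2 + 1*|1|^2 + 1*|I|^2 + 1*|-1|^2 + 1*|-I|^2]
  = (1/8)[(1) + (1) + (1) + (1) + (1) + (1) + (1) + (1)] = 8/8 = 1.
(Exp terms are combined using exp(i*s)*conj(exp(i*t)) = exp(i*(s-t)), and sums of them are collapsed using the identity that for every m > 1 the m distinct m-th roots of unity sum to 0, e.g. 1 + exp(2*I*pi/3) + exp(-2*I*pi/3) = 0.)
A character is irreducible iff <chi, chi> = 1, so this representation is irreducible.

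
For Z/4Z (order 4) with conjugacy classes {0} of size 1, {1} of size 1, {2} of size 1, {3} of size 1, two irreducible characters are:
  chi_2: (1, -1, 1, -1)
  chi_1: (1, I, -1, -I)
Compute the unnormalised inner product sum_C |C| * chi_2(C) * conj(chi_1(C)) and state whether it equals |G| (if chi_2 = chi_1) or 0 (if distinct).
Sum = 0; so <chi_2, chi_1> = 0 (distinct irreducibles are orthogonal).

Compute term by term over conjugacy classes (|C| * chi_2(C) * conj(chi_1(C))):
  1*(1)*conj(1) + 1*(-1)*conj(I) + 1*(1)*conj(-1) + 1*(-1)*conj(-I)
  = (1) + (I) + (-1) + (-I)
  = 0.
(Exp terms are combined using exp(i*s)*conj(exp(i*t)) = exp(i*(s-t)), and sums of them are collapsed using the identity that for every m > 1 the m distinct m-th roots of unity sum to 0, e.g. 1 + exp(2*I*pi/3) + exp(-2*I*pi/3) = 0.)
Dividing by |G| = 4 gives 0/4 = 0, matching the row-orthogonality relation <chi_2, chi_1> = [chi_2 = chi_1].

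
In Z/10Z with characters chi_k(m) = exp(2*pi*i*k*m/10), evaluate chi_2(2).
chi_2(2) = zeta_10^4 = exp(4*I*pi/5)

Why: chi_2(2) = zeta_10^(2*2) = zeta_10^4. Since zeta_10^10 = 1, this equals zeta_10^4 = exp(2*pi*i*4/10) = exp(4*I*pi/5).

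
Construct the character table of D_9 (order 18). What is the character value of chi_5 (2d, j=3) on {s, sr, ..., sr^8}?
Conjugacy classes: {e} of size 1, {r^1, r^8} of size 2, {r^2, r^7} of size 2, {r^3, r^6} of size 2, {r^4, r^5} of size 2, {s, sr, ..., sr^8} of size 9.
Character table:
  irrep \ class              {e} (size 1)  {r^1, r^8} (size 2)  {r^2, r^7} (size 2)  {r^3, r^6} (size 2)  {r^4, r^5} (size 2)  {s, sr, ..., sr^8} (size 9)
  chi_1 (triv)               1             1                    1                    1                    1                    1                          
  chi_2 (sign: r->1, s->-1)  1             1                    1                    1                    1                    -1                         
  chi_3 (2d, j=1)            2             2*cos(2*pi/9)        2*cos(4*pi/9)        -1                   -2*cos(pi/9)         0                          
  chi_4 (2d, j=2)            2             2*cos(4*pi/9)        -2*cos(pi/9)         -1                   2*cos(2*pi/9)        0                          
  chi_5 (2d, j=3)            2             -1                   -1                   2                    -1                   0                          
  chi_6 (2d, j=4)            2             -2*cos(pi/9)         2*cos(2*pi/9)        -1                   2*cos(4*pi/9)        0                          

Spot check: chi_5 (2d, j=3) on {s, sr, ..., sr^8} = 0.

Justification: D_9 has order 2*9 = 18 with 6 conjugacy classes, hence 6 irreducibles. Sum of squared dims 1 + 1 + 4 + 4 + 4 + 4 = 18 = |G|. Linear characters come from the abelianisation; the 2-dimensional irreps have character r^k -> 2*cos(2*pi*j*k/9), reflections -> 0.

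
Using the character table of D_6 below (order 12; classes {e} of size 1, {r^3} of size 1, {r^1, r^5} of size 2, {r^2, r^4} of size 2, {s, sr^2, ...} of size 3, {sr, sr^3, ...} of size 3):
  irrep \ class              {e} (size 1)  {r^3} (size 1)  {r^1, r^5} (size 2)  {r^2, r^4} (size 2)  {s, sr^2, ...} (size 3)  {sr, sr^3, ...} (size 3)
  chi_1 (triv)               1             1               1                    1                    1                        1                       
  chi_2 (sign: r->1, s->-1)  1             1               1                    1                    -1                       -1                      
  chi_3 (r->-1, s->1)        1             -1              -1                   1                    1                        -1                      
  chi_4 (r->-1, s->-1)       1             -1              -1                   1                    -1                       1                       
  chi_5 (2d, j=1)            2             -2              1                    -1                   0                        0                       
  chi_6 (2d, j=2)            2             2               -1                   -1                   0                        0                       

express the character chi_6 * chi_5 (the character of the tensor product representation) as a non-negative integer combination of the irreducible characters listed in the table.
chi_6 tensor chi_5 = chi_3 + chi_4 + chi_5 (all other irreducibles have multiplicity 0).

Reasoning: The character of a tensor product is the pointwise product (chi_6 * chi_5)(C) = chi_6(C) * chi_5(C):
  {e}: (2)*(2), {r^3}: (2)*(-2), {r^1, r^5}: (-1)*(1), {r^2, r^4}: (-1)*(-1), {s, sr^2, ...}: (0)*(0), {sr, sr^3, ...}: (0)*(0)
so (chi_6 * chi_5) takes values
  {e} -> 4, {r^3} -> -4, {r^1, r^5} -> -1, {r^2, r^4} -> 1, {s, sr^2, ...} -> 0, {sr, sr^3, ...} -> 0.
Now take the inner product of this character with each irreducible chi from the table, <chi_6*chi_5, chi> = (1/12) sum_C |C| (chi_6*chi_5)(C) conj(chi(C)):
  <chi_6*chi_5, chi_1> = (1/12)[1*(4)*conj(1) + 1*(-4)*conj(1) + 2*(-1)*conj(1) + 2*(1)*conj(1) + 3*(0)*conj(1) + 3*(0)*conj(1)]
      = (1/12)[(4) + (-4) + (-2) + (2) + (0) + (0)] = 0/12 = 0
  <chi_6*chi_5, chi_2> = (1/12)[1*(4)*conj(1) + 1*(-4)*conj(1) + 2*(-1)*conj(1) + 2*(1)*conj(1) + 3*(0)*conj(-1) + 3*(0)*conj(-1)]
      = (1/12)[(4) + (-4) + (-2) + (2) + (0) + (0)] = 0/12 = 0
  <chi_6*chi_5, chi_3> = (1/12)[1*(4)*conj(1) + 1*(-4)*conj(-1) + 2*(-1)*conj(-1) + 2*(1)*conj(1) + 3*(0)*conj(1) + 3*(0)*conj(-1)]
      = (1/12)[(4) + (4) + (2) + (2) + (0) + (0)] = 12/12 = 1
  <chi_6*chi_5, chi_4> = (1/12)[1*(4)*conj(1) + 1*(-4)*conj(-1) + 2*(-1)*conj(-1) + 2*(1)*conj(1) + 3*(0)*conj(-1) + 3*(0)*conj(1)]
      = (1/12)[(4) + (4) + (2) + (2) + (0) + (0)] = 12/12 = 1
  <chi_6*chi_5, chi_5> = (1/12)[1*(4)*conj(2) + 1*(-4)*conj(-2) + 2*(-1)*conj(1) + 2*(1)*conj(-1) + 3*(0)*conj(0) + 3*(0)*conj(0)]
      = (1/12)[(8) + (8) + (-2) + (-2) + (0) + (0)] = 12/12 = 1
  <chi_6*chi_5, chi_6> = (1/12)[1*(4)*conj(2) + 1*(-4)*conj(2) + 2*(-1)*conj(-1) + 2*(1)*conj(-1) + 3*(0)*conj(0) + 3*(0)*conj(0)]
      = (1/12)[(8) + (-8) + (2) + (-2) + (0) + (0)] = 0/12 = 0
Hence the multiplicities are chi_3: 1, chi_4: 1, chi_5: 1. Dimension check: dim(chi_6)*dim(chi_5) = 2*2 = 4 and sum (mult * dim) = 1*1 + 1*1 + 1*2 = 4.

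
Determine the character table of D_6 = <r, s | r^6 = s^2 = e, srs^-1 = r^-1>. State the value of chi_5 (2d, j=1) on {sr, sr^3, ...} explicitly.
Conjugacy classes: {e} of size 1, {r^3} of size 1, {r^1, r^5} of size 2, {r^2, r^4} of size 2, {s, sr^2, ...} of size 3, {sr, sr^3, ...} of size 3.
Character table:
  irrep \ class              {e} (size 1)  {r^3} (size 1)  {r^1, r^5} (size 2)  {r^2, r^4} (size 2)  {s, sr^2, ...} (size 3)  {sr, sr^3, ...} (size 3)
  chi_1 (triv)               1             1               1                    1                    1                        1                       
  chi_2 (sign: r->1, s->-1)  1             1               1                    1                    -1                       -1                      
  chi_3 (r->-1, s->1)        1             -1              -1                   1                    1                        -1                      
  chi_4 (r->-1, s->-1)       1             -1              -1                   1                    -1                       1                       
  chi_5 (2d, j=1)            2             -2              1                    -1                   0                        0                       
  chi_6 (2d, j=2)            2             2               -1                   -1                   0                        0                       

Spot check: chi_5 (2d, j=1) on {sr, sr^3, ...} = 0.

Argument: D_6 has order 2*6 = 12 with 6 conjugacy classes, hence 6 irreducibles. Sum of squared dims 1 + 1 + 1 + 1 + 4 + 4 = 12 = |G|. Linear characters come from the abelianisation; the 2-dimensional irreps have character r^k -> 2*cos(2*pi*j*k/6), reflections -> 0.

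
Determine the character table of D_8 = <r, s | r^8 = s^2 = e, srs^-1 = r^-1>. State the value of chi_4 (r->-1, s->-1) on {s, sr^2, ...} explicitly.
Conjugacy classes: {e} of size 1, {r^4} of size 1, {r^1, r^7} of size 2, {r^2, r^6} of size 2, {r^3, r^5} of size 2, {s, sr^2, ...} of size 4, {sr, sr^3, ...} of size 4.
Character table:
  irrep \ class              {e} (size 1)  {r^4} (size 1)  {r^1, r^7} (size 2)  {r^2, r^6} (size 2)  {r^3, r^5} (size 2)  {s, sr^2, ...} (size 4)  {sr, sr^3, ...} (size 4)
  chi_1 (triv)               1             1               1                    1                    1                    1                        1                       
  chi_2 (sign: r->1, s->-1)  1             1               1                    1                    1                    -1                       -1                      
  chi_3 (r->-1, s->1)        1             1               -1                   1                    -1                   1                        -1                      
  chi_4 (r->-1, s->-1)       1             1               -1                   1                    -1                   -1                       1                       
  chi_5 (2d, j=1)            2             -2              sqrt(2)              0                    -sqrt(2)             0                        0                       
  chi_6 (2d, j=2)            2             2               0                    -2                   0                    0                        0                       
  chi_7 (2d, j=3)            2             -2              -sqrt(2)             0                    sqrt(2)              0                        0                       

Spot check: chi_4 (r->-1, s->-1) on {s, sr^2, ...} = -1.

Details: D_8 has order 2*8 = 16 with 7 conjugacy classes, hence 7 irreducibles. Sum of squared dims 1 + 1 + 1 + 1 + 4 + 4 + 4 = 16 = |G|. Linear characters come from the abelianisation; the 2-dimensional irreps have character r^k -> 2*cos(2*pi*j*k/8), reflections -> 0.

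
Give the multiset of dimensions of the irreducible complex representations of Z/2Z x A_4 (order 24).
Dimensions: 1, 1, 1, 1, 1, 1, 3, 3

Justification: There are 8 irreducibles (= number of conjugacy classes). Their dimensions d_i satisfy sum d_i^2 = |G| = 24: 1 + 1 + 1 + 1 + 1 + 1 + 9 + 9 = 24. (For the product with Z/2Z: each of the 2 1-dim characters of Z/2Z tensors with each irrep of A_4, giving 2 copies of each A_4-dimension.)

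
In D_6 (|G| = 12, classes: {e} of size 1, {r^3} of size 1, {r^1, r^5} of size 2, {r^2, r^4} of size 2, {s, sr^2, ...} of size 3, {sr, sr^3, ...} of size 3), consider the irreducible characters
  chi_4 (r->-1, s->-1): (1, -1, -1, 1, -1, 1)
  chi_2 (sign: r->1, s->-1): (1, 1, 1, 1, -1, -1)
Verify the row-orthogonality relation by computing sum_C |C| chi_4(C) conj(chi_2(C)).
Sum = 0; so <chi_4, chi_2> = 0 (distinct irreducibles are orthogonal).

Derivation: Compute term by term over conjugacy classes (|C| * chi_4(C) * conj(chi_2(C))):
  1*(1)*conj(1) + 1*(-1)*conj(1) + 2*(-1)*conj(1) + 2*(1)*conj(1) + 3*(-1)*conj(-1) + 3*(1)*conj(-1)
  = (1) + (-1) + (-2) + (2) + (3) + (-3)
  = 0.
Dividing by |G| = 12 gives 0/12 = 0, matching the row-orthogonality relation <chi_4, chi_2> = [chi_4 = chi_2].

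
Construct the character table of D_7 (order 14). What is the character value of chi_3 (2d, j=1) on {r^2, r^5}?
Conjugacy classes: {e} of size 1, {r^1, r^6} of size 2, {r^2, r^5} of size 2, {r^3, r^4} of size 2, {s, sr, ..., sr^6} of size 7.
Character table:
  irrep \ class              {e} (size 1)  {r^1, r^6} (size 2)  {r^2, r^5} (size 2)  {r^3, r^4} (size 2)  {s, sr, ..., sr^6} (size 7)
  chi_1 (triv)               1             1                    1                    1                    1                          
  chi_2 (sign: r->1, s->-1)  1             1                    1                    1                    -1                         
  chi_3 (2d, j=1)            2             2*cos(2*pi/7)        -2*cos(3*pi/7)       -2*cos(pi/7)         0                          
  chi_4 (2d, j=2)            2             -2*cos(3*pi/7)       -2*cos(pi/7)         2*cos(2*pi/7)        0                          
  chi_5 (2d, j=3)            2             -2*cos(pi/7)         2*cos(2*pi/7)        -2*cos(3*pi/7)       0                          

Spot check: chi_3 (2d, j=1) on {r^2, r^5} = -2*cos(3*pi/7).

Working: D_7 has order 2*7 = 14 with 5 conjugacy classes, hence 5 irreducibles. Sum of squared dims 1 + 1 + 4 + 4 + 4 = 14 = |G|. Linear characters come from the abelianisation; the 2-dimensional irreps have character r^k -> 2*cos(2*pi*j*k/7), reflections -> 0.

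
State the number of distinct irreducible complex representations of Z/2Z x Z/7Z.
14

Details: The number of irreducible complex representations of a finite group equals its number of conjugacy classes. Z/2Z x Z/7Z is abelian of order 14, so every element is its own conjugacy class: 14 classes, so Z/2Z x Z/7Z (order 14) has exactly 14 irreducible complex representations.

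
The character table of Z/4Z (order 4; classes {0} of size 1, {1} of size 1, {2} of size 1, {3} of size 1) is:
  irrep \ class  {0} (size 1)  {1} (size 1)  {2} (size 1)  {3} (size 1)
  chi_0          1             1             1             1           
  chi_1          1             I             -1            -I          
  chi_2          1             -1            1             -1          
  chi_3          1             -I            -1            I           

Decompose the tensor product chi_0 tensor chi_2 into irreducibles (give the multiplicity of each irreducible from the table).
chi_0 tensor chi_2 = chi_2 (all other irreducibles have multiplicity 0).

Why: The character of a tensor product is the pointwise product (chi_0 * chi_2)(C) = chi_0(C) * chi_2(C):
  {0}: (1)*(1), {1}: (1)*(-1), {2}: (1)*(1), {3}: (1)*(-1)
so (chi_0 * chi_2) takes values
  {0} -> 1, {1} -> -1, {2} -> 1, {3} -> -1.
Now take the inner product of this character with each irreducible chi from the table, <chi_0*chi_2, chi> = (1/4) sum_C |C| (chi_0*chi_2)(C) conj(chi(C)):
  <chi_0*chi_2, chi_0> = (1/4)[1*(1)*conj(1) + 1*(-1)*conj(1) + 1*(1)*conj(1) + 1*(-1)*conj(1)]
      = (1/4)[(1) + (-1) + (1) + (-1)] = 0/4 = 0
  <chi_0*chi_2, chi_1> = (1/4)[1*(1)*conj(1) + 1*(-1)*conj(I) + 1*(1)*conj(-1) + 1*(-1)*conj(-I)]
      = (1/4)[(1) + (I) + (-1) + (-I)] = 0/4 = 0
  <chi_0*chi_2, chi_2> = (1/4)[1*(1)*conj(1) + 1*(-1)*conj(-1) + 1*(1)*conj(1) + 1*(-1)*conj(-1)]
      = (1/4)[(1) + (1) + (1) + (1)] = 4/4 = 1
  <chi_0*chi_2, chi_3> = (1/4)[1*(1)*conj(1) + 1*(-1)*conj(-I) + 1*(1)*conj(-1) + 1*(-1)*conj(I)]
      = (1/4)[(1) + (-I) + (-1) + (I)] = 0/4 = 0
(Exp terms are combined using exp(i*s)*conj(exp(i*t)) = exp(i*(s-t)), and sums of them are collapsed using the identity that for every m > 1 the m distinct m-th roots of unity sum to 0, e.g. 1 + exp(2*I*pi/3) + exp(-2*I*pi/3) = 0.)
Hence the multiplicities are chi_2: 1. Dimension check: dim(chi_0)*dim(chi_2) = 1*1 = 1 and sum (mult * dim) = 1*1 = 1.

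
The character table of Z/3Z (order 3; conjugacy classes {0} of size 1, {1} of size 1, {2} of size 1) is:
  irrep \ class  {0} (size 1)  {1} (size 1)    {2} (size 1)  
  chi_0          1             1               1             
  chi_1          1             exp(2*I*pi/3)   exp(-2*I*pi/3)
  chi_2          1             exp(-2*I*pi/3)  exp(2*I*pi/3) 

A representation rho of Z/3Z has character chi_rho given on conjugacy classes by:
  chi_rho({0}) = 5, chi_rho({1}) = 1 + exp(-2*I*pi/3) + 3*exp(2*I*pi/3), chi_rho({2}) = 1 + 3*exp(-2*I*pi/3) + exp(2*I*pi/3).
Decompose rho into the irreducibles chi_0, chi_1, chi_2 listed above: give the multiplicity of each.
Multiplicities: chi_0: 1, chi_1: 3, chi_2: 1.

Why: Use <chi_rho, chi> = (1/|G|) sum_C |C| * chi_rho(C) * conj(chi(C)) with |G| = 3 for each irreducible chi in the table:
  <chi_rho, chi_0> = (1/3)[1*(5)*conj(1) + 1*(1 + exp(-2*I*pi/3) + 3*exp(2*I*pi/3))*conj(1) + 1*(1 + 3*exp(-2*I*pi/3) + exp(2*I*pi/3))*conj(1)]
      = (1/3)[(5) + (1 + exp(-2*I*pi/3) + 3*exp(2*I*pi/3)) + (1 + 3*exp(-2*I*pi/3) + exp(2*I*pi/3))] = 3/3 = 1
  <chi_rho, chi_1> = (1/3)[1*(5)*conj(1) + 1*(1 + exp(-2*I*pi/3) + 3*exp(2*I*pi/3))*conj(exp(2*I*pi/3)) + 1*(1 + 3*exp(-2*I*pi/3) + exp(2*I*pi/3))*conj(exp(-2*I*pi/3))]
      = (1/3)[(5) + (2) + (2)] = 9/3 = 3
  <chi_rho, chi_2> = (1/3)[1*(5)*conj(1) + 1*(1 + exp(-2*I*pi/3) + 3*exp(2*I*pi/3))*conj(exp(-2*I*pi/3)) + 1*(1 + 3*exp(-2*I*pi/3) + exp(2*I*pi/3))*conj(exp(2*I*pi/3))]
      = (1/3)[(5) + (1 + 3*exp(-2*I*pi/3) + exp(2*I*pi/3)) + (1 + exp(-2*I*pi/3) + 3*exp(2*I*pi/3))] = 3/3 = 1
(Exp terms are combined using exp(i*s)*conj(exp(i*t)) = exp(i*(s-t)), and sums of them are collapsed using the identity that for every m > 1 the m distinct m-th roots of unity sum to 0, e.g. 1 + exp(2*I*pi/3) + exp(-2*I*pi/3) = 0.)
Dimension check: dim(rho) = sum (mult * dim) = 1*1 + 3*1 + 1*1 = 5 = chi_rho(e) = 5.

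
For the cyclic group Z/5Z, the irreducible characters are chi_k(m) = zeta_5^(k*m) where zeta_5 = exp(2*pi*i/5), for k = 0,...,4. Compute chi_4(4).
chi_4(4) = zeta_5^16 = exp(2*I*pi/5)

Details: chi_4(4) = zeta_5^(4*4) = zeta_5^16. Since zeta_5^5 = 1, this equals zeta_5^1 = exp(2*pi*i*1/5) = exp(2*I*pi/5).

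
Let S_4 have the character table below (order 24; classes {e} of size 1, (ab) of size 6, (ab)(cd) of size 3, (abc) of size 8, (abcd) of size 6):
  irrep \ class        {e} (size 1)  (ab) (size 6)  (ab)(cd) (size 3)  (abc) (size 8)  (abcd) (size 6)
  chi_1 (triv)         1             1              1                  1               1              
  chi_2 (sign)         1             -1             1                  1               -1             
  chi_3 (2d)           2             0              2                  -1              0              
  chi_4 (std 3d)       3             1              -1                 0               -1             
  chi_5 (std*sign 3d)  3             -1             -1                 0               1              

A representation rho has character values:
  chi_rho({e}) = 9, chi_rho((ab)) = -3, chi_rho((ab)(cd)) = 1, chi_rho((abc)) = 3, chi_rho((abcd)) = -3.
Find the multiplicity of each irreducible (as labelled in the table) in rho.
Multiplicities: chi_1: 0, chi_2: 3, chi_3: 0, chi_4: 1, chi_5: 1.

Solution. Use <chi_rho, chi> = (1/|G|) sum_C |C| * chi_rho(C) * conj(chi(C)) with |G| = 24 for each irreducible chi in the table:
  <chi_rho, chi_1> = (1/24)[1*(9)*conj(1) + 6*(-3)*conj(1) + 3*(1)*conj(1) + 8*(3)*conj(1) + 6*(-3)*conj(1)]
      = (1/24)[(9) + (-18) + (3) + (24) + (-18)] = 0/24 = 0
  <chi_rho, chi_2> = (1/24)[1*(9)*conj(1) + 6*(-3)*conj(-1) + 3*(1)*conj(1) + 8*(3)*conj(1) + 6*(-3)*conj(-1)]
      = (1/24)[(9) + (18) + (3) + (24) + (18)] = 72/24 = 3
  <chi_rho, chi_3> = (1/24)[1*(9)*conj(2) + 6*(-3)*conj(0) + 3*(1)*conj(2) + 8*(3)*conj(-1) + 6*(-3)*conj(0)]
      = (1/24)[(18) + (0) + (6) + (-24) + (0)] = 0/24 = 0
  <chi_rho, chi_4> = (1/24)[1*(9)*conj(3) + 6*(-3)*conj(1) + 3*(1)*conj(-1) + 8*(3)*conj(0) + 6*(-3)*conj(-1)]
      = (1/24)[(27) + (-18) + (-3) + (0) + (18)] = 24/24 = 1
  <chi_rho, chi_5> = (1/24)[1*(9)*conj(3) + 6*(-3)*conj(-1) + 3*(1)*conj(-1) + 8*(3)*conj(0) + 6*(-3)*conj(1)]
      = (1/24)[(27) + (18) + (-3) + (0) + (-18)] = 24/24 = 1
Dimension check: dim(rho) = sum (mult * dim) = 0*1 + 3*1 + 0*2 + 1*3 + 1*3 = 9 = chi_rho(e) = 9.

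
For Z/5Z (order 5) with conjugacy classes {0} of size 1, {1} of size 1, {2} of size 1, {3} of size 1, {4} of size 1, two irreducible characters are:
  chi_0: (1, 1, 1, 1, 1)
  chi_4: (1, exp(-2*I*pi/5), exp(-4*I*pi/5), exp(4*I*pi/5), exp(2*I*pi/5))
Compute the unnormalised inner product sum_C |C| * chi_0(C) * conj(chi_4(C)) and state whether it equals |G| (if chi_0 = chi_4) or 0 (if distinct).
Sum = 0; so <chi_0, chi_4> = 0 (distinct irreducibles are orthogonal).

Details: Compute term by term over conjugacy classes (|C| * chi_0(C) * conj(chi_4(C))):
  1*(1)*conj(1) + 1*(1)*conj(exp(-2*I*pi/5)) + 1*(1)*conj(exp(-4*I*pi/5)) + 1*(1)*conj(exp(4*I*pi/5)) + 1*(1)*conj(exp(2*I*pi/5))
  = (1) + (exp(2*I*pi/5)) + (exp(4*I*pi/5)) + (exp(-4*I*pi/5)) + (exp(-2*I*pi/5))
  = 0.
(Exp terms are combined using exp(i*s)*conj(exp(i*t)) = exp(i*(s-t)), and sums of them are collapsed using the identity that for every m > 1 the m distinct m-th roots of unity sum to 0, e.g. 1 + exp(2*I*pi/3) + exp(-2*I*pi/3) = 0.)
Dividing by |G| = 5 gives 0/5 = 0, matching the row-orthogonality relation <chi_0, chi_4> = [chi_0 = chi_4].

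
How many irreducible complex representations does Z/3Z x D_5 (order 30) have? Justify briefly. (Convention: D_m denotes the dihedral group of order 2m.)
12

Working: The number of irreducible complex representations of a finite group equals its number of conjugacy classes. For a direct product, #classes(G x H) = #classes(G) * #classes(H). Z/3Z has 3 classes (abelian), D_5 has 4 classes, so 3 * 4 = 12, so Z/3Z x D_5 (order 30) has exactly 12 irreducible complex representations.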